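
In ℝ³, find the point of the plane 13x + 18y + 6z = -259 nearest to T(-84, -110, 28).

The perpendicular from T has direction n = (13, 18, 6): r = (-84, -110, 28) + λ(13, 18, 6).
Substitute into the plane: n·(T + λn) = -259 gives -2904 + 529λ = -259, so λ = 5.
Foot = (-84, -110, 28) + 5·(13, 18, 6) = (-19, -20, 58).

(-19, -20, 58)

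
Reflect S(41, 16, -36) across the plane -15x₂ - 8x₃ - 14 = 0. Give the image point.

With n = (0, -15, -8), the signed offset is (n·S − 14)/|n|² = 34/289 = 2/17.
S' = S − 2t·n = (41, 16, -36) − (4/17)·(0, -15, -8) = (41, 332/17, -580/17).

(41, 332/17, -580/17)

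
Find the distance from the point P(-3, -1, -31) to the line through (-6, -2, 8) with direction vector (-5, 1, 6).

Direction vector d = (-5, 1, 6).
AP = (3, 1, -39), and AP × d = (45, 177, 8).
|AP × d|² = 33418 and |d|² = 62, so the distance is √(33418/62) = √539 = 7√11.

7√11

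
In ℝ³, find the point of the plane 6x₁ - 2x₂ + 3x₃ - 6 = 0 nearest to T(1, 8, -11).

(7, 6, -8)

The perpendicular from T has direction n = (6, -2, 3): r = (1, 8, -11) + t(6, -2, 3).
Substitute into the plane: n·(T + tn) = 6 gives -43 + 49t = 6, so t = 1.
Foot = (1, 8, -11) + 1·(6, -2, 3) = (7, 6, -8).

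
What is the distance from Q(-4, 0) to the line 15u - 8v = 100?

160/17

d = |15·(-4) + (-8)·0 − 100| / √(225 + 64) = |-160|/17 = 160/17.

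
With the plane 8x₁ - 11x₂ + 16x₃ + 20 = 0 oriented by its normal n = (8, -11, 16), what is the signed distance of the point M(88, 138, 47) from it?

n·M − (-20) = -42.
|n| = 21, so the signed distance is -42/21 = -2.

-2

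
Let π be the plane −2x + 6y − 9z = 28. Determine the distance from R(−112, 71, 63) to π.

5

Normal vector n = (−2, 6, −9), and n·(−112, 71, 63) − 28 = 55.
|n| = √(4 + 36 + 81) = 11, so the distance is |55|/11 = 5.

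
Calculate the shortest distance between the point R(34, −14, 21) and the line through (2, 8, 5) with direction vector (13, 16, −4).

42

Direction vector d = (13, 16, −4).
AP = (32, −22, 16); AP·d = 0, |AP|² = 1764, |d|² = 441.
distance² = |AP|² − (AP·d)²/|d|² = 1764 − 0/441 = 1764, so the distance is 42.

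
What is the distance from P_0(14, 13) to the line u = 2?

12

d = |1·14 + 0·13 − 2| / √(1 + 0) = |12|/1 = 12.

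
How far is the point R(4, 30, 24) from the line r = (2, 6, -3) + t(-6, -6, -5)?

Direction vector d = (-6, -6, -5).
AP = (2, 24, 27); AP·d = -291, |AP|² = 1309, |d|² = 97.
distance² = |AP|² − (AP·d)²/|d|² = 1309 − 84681/97 = 436, so the distance is 2√109.

2√109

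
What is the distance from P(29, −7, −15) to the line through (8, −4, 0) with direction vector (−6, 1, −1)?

Direction vector d = (−6, 1, −1).
AP = (21, −3, −15); AP·d = -114, |AP|² = 675, |d|² = 38.
distance² = |AP|² − (AP·d)²/|d|² = 675 − 12996/38 = 333, so the distance is 3√37.

3√37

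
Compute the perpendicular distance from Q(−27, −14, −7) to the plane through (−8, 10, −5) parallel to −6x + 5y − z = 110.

Parallel planes share the normal n = (−6, 5, −1); since (−8, 10, −5) lies on the plane, its equation is −6x + 5y − z = 103.
n = (−6, 5, −1); n·P − 103 = -4; |n| = √62; distance = 4/√62.

2√62/31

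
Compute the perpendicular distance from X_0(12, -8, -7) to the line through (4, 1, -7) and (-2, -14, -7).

2√29

A direction vector is d = (-6, -15, 0).
AP = (8, -9, 0), and AP × d = (0, 0, -174).
|AP × d|² = 30276 and |d|² = 261, so the distance is √(30276/261) = √116 = 2√29.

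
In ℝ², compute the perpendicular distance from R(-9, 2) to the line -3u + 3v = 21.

2√2

d = |(-3)·(-9) + 3·2 − 21| / √(9 + 9) = |12|/(3√2) = 2√2.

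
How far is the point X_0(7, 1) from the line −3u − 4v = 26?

The normal to the line is n = (−3, −4) with |n| = 5.
|n·X_0 − 26| = |-25 − 26| = 51, so the distance is 51/5.

51/5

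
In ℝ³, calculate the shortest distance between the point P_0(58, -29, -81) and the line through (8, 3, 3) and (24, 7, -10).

A direction vector is d = (16, 4, -13).
AP = (50, -32, -84); AP·d = 1764, |AP|² = 10580, |d|² = 441.
distance² = |AP|² − (AP·d)²/|d|² = 10580 − 3111696/441 = 3524, so the distance is 2√881.

2√881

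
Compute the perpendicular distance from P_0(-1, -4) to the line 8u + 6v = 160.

The normal to the line is n = (8, 6) with |n| = 10.
|n·P_0 − 160| = |-32 − 160| = 192, so the distance is 192/10 = 96/5.

96/5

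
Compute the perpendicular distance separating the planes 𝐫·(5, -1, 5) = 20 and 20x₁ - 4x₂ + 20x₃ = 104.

6/√51

Divide the second equation by 4 to match normals: 5x₁ - x₂ + 5x₃ = 26.
With common normal n = (5, -1, 5) (|n| = √51), the distance is |20 − 26|/|n| = 6/√51 = 2√51/17.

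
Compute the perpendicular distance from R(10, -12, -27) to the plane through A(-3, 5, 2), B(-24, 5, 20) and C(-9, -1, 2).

23/11

AB = (-21, 0, 18) and AC = (-6, -6, 0), so a normal is n = AB × AC = (108, -108, 126).
d = |108·10 + (-108)·(-12) + 126·(-27) − (-612)| / √(11664 + 11664 + 15876) = |-414| / 198 = 23/11.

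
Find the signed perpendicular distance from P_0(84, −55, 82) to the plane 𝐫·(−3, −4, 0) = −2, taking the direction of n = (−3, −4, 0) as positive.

-6

n·P_0 − (-2) = -30.
|n| = 5, so the signed distance is -30/5 = -6.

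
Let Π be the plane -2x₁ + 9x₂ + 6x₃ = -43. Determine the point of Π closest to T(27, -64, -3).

(17, -19, 27)

The perpendicular from T has direction n = (-2, 9, 6): r = (27, -64, -3) + μ(-2, 9, 6).
Substitute into the plane: n·(T + μn) = -43 gives -648 + 121μ = -43, so μ = 5.
Foot = (27, -64, -3) + 5·(-2, 9, 6) = (17, -19, 27).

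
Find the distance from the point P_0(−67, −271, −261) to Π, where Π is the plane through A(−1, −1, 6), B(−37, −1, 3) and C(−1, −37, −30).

AB = (−36, 0, −3) and AC = (0, −36, −36), so a normal is n = AB × AC = (−108, −1296, 1296).
Then n·(−67, −271, −261) − 9180 = 11016.
|n| = √(11664 + 1679616 + 1679616) = 1836, so the distance is |11016|/1836 = 6.

6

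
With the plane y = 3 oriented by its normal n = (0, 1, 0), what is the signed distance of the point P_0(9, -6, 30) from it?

-9

n·P_0 − 3 = -9.
|n| = 1, so the signed distance is -9/1 = -9.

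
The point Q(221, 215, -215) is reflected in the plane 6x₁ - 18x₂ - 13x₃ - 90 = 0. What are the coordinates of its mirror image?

With n = (6, -18, -13), the signed offset is (n·Q − 90)/|n|² = 161/529 = 7/23.
Q' = Q − 2t·n = (221, 215, -215) − (14/23)·(6, -18, -13) = (4999/23, 5197/23, -4763/23).

(4999/23, 5197/23, -4763/23)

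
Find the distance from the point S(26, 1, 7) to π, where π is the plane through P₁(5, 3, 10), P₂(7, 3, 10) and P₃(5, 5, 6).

7√5/5

P₁P₂ = (2, 0, 0) and P₁P₃ = (0, 2, −4), so a normal is n = P₁P₂ × P₁P₃ = (0, 8, 4).
Then n·(26, 1, 7) − 64 = −28.
|n| = √(0 + 64 + 16) = 4√5, so the distance is |-28|/(4√5) = 7/√5.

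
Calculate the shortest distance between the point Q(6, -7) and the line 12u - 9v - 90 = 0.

d = |12·6 + (-9)·(-7) − 90| / √(144 + 81) = |45|/15 = 3.

3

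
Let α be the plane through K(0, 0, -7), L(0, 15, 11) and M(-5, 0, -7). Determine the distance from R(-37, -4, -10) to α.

KL = (0, 15, 18) and KM = (-5, 0, 0), so a normal is n = KL × KM = (0, -90, 75).
Then n·(-37, -4, -10) - (-525) = 135.
|n| = √(0 + 8100 + 5625) = 15√61, so the distance is |135|/(15√61) = 9√61/61.

9√61/61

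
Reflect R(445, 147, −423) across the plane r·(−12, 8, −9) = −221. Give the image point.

n = (−12, 8, −9), |n|² = 289, n·R − (-221) = -136, so t = -136/289 = -8/17.
Foot F = R − (-8/17)·n = (7469/17, 2563/17, −7263/17); the reflection is 2F − R = (7373/17, 2627/17, −7335/17).

(7373/17, 2627/17, -7335/17)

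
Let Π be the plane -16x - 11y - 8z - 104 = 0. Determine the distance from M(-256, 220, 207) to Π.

Normal vector n = (-16, -11, -8), and n·(-256, 220, 207) - 104 = -84.
|n| = √(256 + 121 + 64) = 21, so the distance is |-84|/21 = 4.

4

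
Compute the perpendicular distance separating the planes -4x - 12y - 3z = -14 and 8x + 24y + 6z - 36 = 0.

Divide the second equation by -2 to match normals: -4x - 12y - 3z = -18.
With common normal n = (-4, -12, -3) (|n| = 13), the distance is |(-14) − (-18)|/|n| = 4/13.

4/13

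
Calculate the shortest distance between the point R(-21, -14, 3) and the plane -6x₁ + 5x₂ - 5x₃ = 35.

Normal vector n = (-6, 5, -5), and n·(-21, -14, 3) - 35 = 6.
|n| = √(36 + 25 + 25) = √86, so the distance is |6|/√86 = 3√86/43.

3√86/43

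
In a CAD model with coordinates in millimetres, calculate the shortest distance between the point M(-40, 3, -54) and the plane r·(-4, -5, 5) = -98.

Normal vector n = (-4, -5, 5), and n·(-40, 3, -54) - (-98) = -27.
|n| = √(16 + 25 + 25) = √66, so the distance is |-27|/√66 = 9√66/22.

27/√66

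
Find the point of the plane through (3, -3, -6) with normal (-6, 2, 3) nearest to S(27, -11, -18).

n = (-6, 2, 3), |n|² = 49, and n·S − (-42) = -196.
t = -196/49 = -4, so the foot is S − t·n = (27, -11, -18) − (-4)·(-6, 2, 3) = (3, -3, -6).

(3, -3, -6)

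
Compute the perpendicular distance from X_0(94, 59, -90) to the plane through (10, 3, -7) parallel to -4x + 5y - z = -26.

Parallel planes share the normal n = (-4, 5, -1); since (10, 3, -7) lies on the plane, its equation is -4x + 5y - z = -18.
Then n·(94, 59, -90) - (-18) = 27.
|n| = √(16 + 25 + 1) = √42, so the distance is |27|/√42 = 9√42/14.

9√42/14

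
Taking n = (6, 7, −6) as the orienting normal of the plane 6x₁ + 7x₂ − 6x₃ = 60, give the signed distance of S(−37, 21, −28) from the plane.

n·S − 60 = 33.
|n| = 11, so the signed distance is 33/11 = 3.

3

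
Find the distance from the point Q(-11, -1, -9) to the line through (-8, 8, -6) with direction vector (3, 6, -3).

3√5

Direction vector d = (3, 6, -3).
AP = (-3, -9, -3), and AP × d = (45, -18, 9).
|AP × d|² = 2430 and |d|² = 54, so the distance is √(2430/54) = √45 = 3√5.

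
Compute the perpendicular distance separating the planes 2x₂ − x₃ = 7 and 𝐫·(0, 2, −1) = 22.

3√5

Both planes have normal n = (0, 2, −1), |n| = √5. Any point on the first plane is at distance |22 − 7|/|n| = 15/√5 = 3√5 from the second.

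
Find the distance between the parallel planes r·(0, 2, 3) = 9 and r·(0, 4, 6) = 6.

Divide the second equation by 2 to match normals: 2x₂ + 3x₃ = 3.
Both planes have normal n = (0, 2, 3), |n| = √13. Any point on the first plane is at distance |3 − 9|/|n| = 6/√13 = 6√13/13 from the second.

6√13/13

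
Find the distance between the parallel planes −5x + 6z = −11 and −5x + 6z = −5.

With common normal n = (−5, 0, 6) (|n| = √61), the distance is |(-11) − (-5)|/|n| = 6/√61 = 6√61/61.

6√61/61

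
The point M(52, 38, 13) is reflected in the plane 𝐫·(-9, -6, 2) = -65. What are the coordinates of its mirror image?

n = (-9, -6, 2), |n|² = 121, n·M − (-65) = -605, so t = -605/121 = -5.
Foot F = M − (-5)·n = (7, 8, 23); the reflection is 2F − M = (-38, -22, 33).

(-38, -22, 33)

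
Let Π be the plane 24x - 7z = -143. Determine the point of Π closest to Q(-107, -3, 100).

n = (24, 0, -7), |n|² = 625, and n·Q − (-143) = -3125.
t = -3125/625 = -5, so the foot is Q − t·n = (-107, -3, 100) − (-5)·(24, 0, -7) = (13, -3, 65).

(13, -3, 65)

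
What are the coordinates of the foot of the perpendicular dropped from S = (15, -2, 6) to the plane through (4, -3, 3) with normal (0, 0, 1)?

(15, -2, 3)

n = (0, 0, 1), |n|² = 1, and n·S − 3 = 3.
t = 3/1 = 3, so the foot is S − t·n = (15, -2, 6) − 3·(0, 0, 1) = (15, -2, 3).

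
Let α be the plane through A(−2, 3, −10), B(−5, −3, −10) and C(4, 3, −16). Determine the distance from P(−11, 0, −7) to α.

AB = (−3, −6, 0) and AC = (6, 0, −6), so a normal is n = AB × AC = (36, −18, 36).
n = (36, −18, 36); n·P − (-486) = -162; |n| = 54; distance = 162/54 = 3.

3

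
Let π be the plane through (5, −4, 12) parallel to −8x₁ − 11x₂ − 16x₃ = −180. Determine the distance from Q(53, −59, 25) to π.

Parallel planes share the normal n = (−8, −11, −16); since (5, −4, 12) lies on the plane, its equation is −8x₁ − 11x₂ − 16x₃ = -188.
d = |(-8)·53 + (-11)·(-59) + (-16)·25 − (-188)| / √(64 + 121 + 256) = |13| / 21 = 13/21.

13/21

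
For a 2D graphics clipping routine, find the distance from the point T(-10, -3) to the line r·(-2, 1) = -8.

d = |(-2)·(-10) + 1·(-3) − (-8)| / √(4 + 1) = |25|/√5 = 5√5.

5√5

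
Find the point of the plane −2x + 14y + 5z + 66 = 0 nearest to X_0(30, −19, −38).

(26, 9, -28)

n = (−2, 14, 5), |n|² = 225, and n·X_0 − (-66) = -450.
t = -450/225 = -2, so the foot is X_0 − t·n = (30, −19, −38) − (-2)·(−2, 14, 5) = (26, 9, −28).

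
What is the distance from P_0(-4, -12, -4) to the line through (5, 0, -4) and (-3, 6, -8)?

A direction vector is d = (-8, 6, -4).
AP = (-9, -12, 0); AP·d = 0, |AP|² = 225, |d|² = 116.
distance² = |AP|² − (AP·d)²/|d|² = 225 − 0/116 = 225, so the distance is 15.

15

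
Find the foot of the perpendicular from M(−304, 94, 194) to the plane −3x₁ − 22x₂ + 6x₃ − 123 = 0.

(-7007/23, 2052/23, 4492/23)

n = (−3, −22, 6), |n|² = 529, and n·M − 123 = -115.
t = -115/529 = -5/23, so the foot is M − t·n = (−304, 94, 194) − (-5/23)·(−3, −22, 6) = (−7007/23, 2052/23, 4492/23).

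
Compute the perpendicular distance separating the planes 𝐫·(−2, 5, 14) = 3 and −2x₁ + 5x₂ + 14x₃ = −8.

11/15

With common normal n = (−2, 5, 14) (|n| = 15), the distance is |3 − (-8)|/|n| = 11/15.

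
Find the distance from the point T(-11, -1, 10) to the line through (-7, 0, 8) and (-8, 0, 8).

A direction vector is d = (-1, 0, 0).
AP = (-4, -1, 2), and AP × d = (0, -2, -1).
|AP × d|² = 5 and |d|² = 1, so the distance is √5.

√5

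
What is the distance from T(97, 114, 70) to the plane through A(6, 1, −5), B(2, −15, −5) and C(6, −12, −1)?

29/21

AB = (−4, −16, 0) and AC = (0, −13, 4), so a normal is n = AB × AC = (−64, 16, 52).
Then n·(97, 114, 70) − (−628) = −116.
|n| = √(4096 + 256 + 2704) = 84, so the distance is |-116|/84 = 29/21.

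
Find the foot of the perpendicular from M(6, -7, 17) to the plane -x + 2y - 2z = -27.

n = (-1, 2, -2), |n|² = 9, and n·M − (-27) = -27.
t = -27/9 = -3, so the foot is M − t·n = (6, -7, 17) − (-3)·(-1, 2, -2) = (3, -1, 11).

(3, -1, 11)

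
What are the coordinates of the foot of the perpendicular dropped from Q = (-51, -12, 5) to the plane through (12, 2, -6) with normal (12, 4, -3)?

The perpendicular from Q has direction n = (12, 4, -3): r = (-51, -12, 5) + λ(12, 4, -3).
Substitute into the plane: n·(Q + λn) = 170 gives -675 + 169λ = 170, so λ = 5.
Foot = (-51, -12, 5) + 5·(12, 4, -3) = (9, 8, -10).

(9, 8, -10)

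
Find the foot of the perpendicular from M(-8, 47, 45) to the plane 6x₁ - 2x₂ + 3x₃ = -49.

(-92/7, 341/7, 297/7)

The perpendicular from M has direction n = (6, -2, 3): r = (-8, 47, 45) + μ(6, -2, 3).
Substitute into the plane: n·(M + μn) = -49 gives -7 + 49μ = -49, so μ = -6/7.
Foot = (-8, 47, 45) + (-6/7)·(6, -2, 3) = (-92/7, 341/7, 297/7).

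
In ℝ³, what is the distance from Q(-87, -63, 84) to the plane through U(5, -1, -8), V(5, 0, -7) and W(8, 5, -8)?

UV = (0, 1, 1) and UW = (3, 6, 0), so a normal is n = UV × UW = (-6, 3, -3).
Then n·(-87, -63, 84) - (-9) = 90.
|n| = √(36 + 9 + 9) = 3√6, so the distance is |90|/(3√6) = 5√6.

5√6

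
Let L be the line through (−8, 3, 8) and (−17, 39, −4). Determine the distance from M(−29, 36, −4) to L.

3√17

A direction vector is d = (−9, 36, −12).
AP = (−21, 33, −12), and AP × d = (36, −144, −459).
|AP × d|² = 232713 and |d|² = 1521, so the distance is √(232713/1521) = √153 = 3√17.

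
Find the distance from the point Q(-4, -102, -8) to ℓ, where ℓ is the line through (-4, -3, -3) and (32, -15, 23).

3√1033

A direction vector is d = (36, -12, 26).
AP = (0, -99, -5); AP·d = 1058, |AP|² = 9826, |d|² = 2116.
distance² = |AP|² − (AP·d)²/|d|² = 9826 − 1119364/2116 = 9297, so the distance is 3√1033.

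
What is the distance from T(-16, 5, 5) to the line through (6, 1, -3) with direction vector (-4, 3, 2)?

Direction vector d = (-4, 3, 2).
AP = (-22, 4, 8), and AP × d = (-16, 12, -50).
|AP × d|² = 2900 and |d|² = 29, so the distance is √(2900/29) = √100 = 10.

10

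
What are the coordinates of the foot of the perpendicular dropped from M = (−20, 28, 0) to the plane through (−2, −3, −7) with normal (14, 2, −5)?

(-6, 30, -5)

n = (14, 2, −5), |n|² = 225, and n·M − 1 = -225.
t = -225/225 = -1, so the foot is M − t·n = (−20, 28, 0) − (-1)·(14, 2, −5) = (−6, 30, −5).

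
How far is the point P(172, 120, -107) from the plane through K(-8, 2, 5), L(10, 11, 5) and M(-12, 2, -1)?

KL = (18, 9, 0) and KM = (-4, 0, -6), so a normal is n = KL × KM = (-54, 108, 36).
d = |(-54)·172 + 108·120 + 36·(-107) − 828| / √(2916 + 11664 + 1296) = |-1008| / 126 = 8.

8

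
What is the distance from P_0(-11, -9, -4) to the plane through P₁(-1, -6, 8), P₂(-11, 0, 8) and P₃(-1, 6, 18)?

27/√70

P₁P₂ = (-10, 6, 0) and P₁P₃ = (0, 12, 10), so a normal is n = P₁P₂ × P₁P₃ = (60, 100, -120).
Then n·(-11, -9, -4) - (-1620) = 540.
|n| = √(3600 + 10000 + 14400) = 20√70, so the distance is |540|/(20√70) = 27√70/70.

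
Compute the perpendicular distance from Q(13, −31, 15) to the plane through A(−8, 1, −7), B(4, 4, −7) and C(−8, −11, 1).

17/√53

AB = (12, 3, 0) and AC = (0, −12, 8), so a normal is n = AB × AC = (24, −96, −144).
n = (24, −96, −144); n·P − 720 = 408; |n| = 24√53; distance = 408/(24√53) = 17/√53.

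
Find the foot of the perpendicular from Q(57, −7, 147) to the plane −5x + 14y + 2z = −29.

n = (−5, 14, 2), |n|² = 225, and n·Q − (-29) = -60.
t = -60/225 = -4/15, so the foot is Q − t·n = (57, −7, 147) − (-4/15)·(−5, 14, 2) = (167/3, −49/15, 2213/15).

(167/3, -49/15, 2213/15)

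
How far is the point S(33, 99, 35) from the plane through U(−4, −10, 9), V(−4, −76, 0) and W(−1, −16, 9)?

1

UV = (0, −66, −9) and UW = (3, −6, 0), so a normal is n = UV × UW = (−54, −27, 198).
Then n·(33, 99, 35) − 2268 = 207.
|n| = √(2916 + 729 + 39204) = 207, so the distance is |207|/207 = 1.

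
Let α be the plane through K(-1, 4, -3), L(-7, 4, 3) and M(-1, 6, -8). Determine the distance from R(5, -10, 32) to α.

12/√33

KL = (-6, 0, 6) and KM = (0, 2, -5), so a normal is n = KL × KM = (-12, -30, -12).
Then n·(5, -10, 32) - (-72) = -72.
|n| = √(144 + 900 + 144) = 6√33, so the distance is |-72|/(6√33) = 4√33/11.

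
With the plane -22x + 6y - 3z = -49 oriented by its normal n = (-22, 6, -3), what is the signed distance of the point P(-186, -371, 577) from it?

8

n·P − (-49) = 184.
|n| = 23, so the signed distance is 184/23 = 8.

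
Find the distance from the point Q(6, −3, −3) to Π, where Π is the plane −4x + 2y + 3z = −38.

Normal vector n = (−4, 2, 3), and n·(6, −3, −3) − (−38) = −1.
|n| = √(16 + 4 + 9) = √29, so the distance is |-1|/√29 = 1/√29.

1/√29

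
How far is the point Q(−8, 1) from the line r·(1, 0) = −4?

The normal to the line is n = (1, 0) with |n| = 1.
|n·Q − (-4)| = |-8 − (-4)| = 4, so the distance is 4/1 = 4.

4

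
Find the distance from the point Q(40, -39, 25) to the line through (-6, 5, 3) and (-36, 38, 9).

A direction vector is d = (-30, 33, 6).
AP = (46, -44, 22); AP·d = -2700, |AP|² = 4536, |d|² = 2025.
distance² = |AP|² − (AP·d)²/|d|² = 4536 − 7290000/2025 = 936, so the distance is 6√26.

6√26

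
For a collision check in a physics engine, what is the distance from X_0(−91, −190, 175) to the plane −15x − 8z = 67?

n = (−15, 0, −8); n·P − 67 = -102; |n| = 17; distance = 102/17 = 6.

6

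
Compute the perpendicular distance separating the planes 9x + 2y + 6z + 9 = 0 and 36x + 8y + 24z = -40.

1/11

Divide the second equation by 4 to match normals: 9x + 2y + 6z = -10.
Both planes have normal n = (9, 2, 6), |n| = 11. Any point on the first plane is at distance |(-10) − (-9)|/|n| = 1/11 from the second.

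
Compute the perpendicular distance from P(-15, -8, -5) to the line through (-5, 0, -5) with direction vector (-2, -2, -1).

2√5

Direction vector d = (-2, -2, -1).
AP = (-10, -8, 0), and AP × d = (8, -10, 4).
|AP × d|² = 180 and |d|² = 9, so the distance is √(180/9) = √20 = 2√5.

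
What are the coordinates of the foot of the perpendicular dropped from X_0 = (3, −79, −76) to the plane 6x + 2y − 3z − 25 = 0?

(-33/7, -571/7, -505/7)

n = (6, 2, −3), |n|² = 49, and n·X_0 − 25 = 63.
t = 63/49 = 9/7, so the foot is X_0 − t·n = (3, −79, −76) − (9/7)·(6, 2, −3) = (−33/7, −571/7, −505/7).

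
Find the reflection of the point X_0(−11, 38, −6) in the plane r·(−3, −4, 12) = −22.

(-17, 30, 18)

n = (−3, −4, 12), |n|² = 169, n·X_0 − (-22) = -169, so t = -169/169 = -1.
Foot F = X_0 − (-1)·n = (−14, 34, 6); the reflection is 2F − X_0 = (−17, 30, 18).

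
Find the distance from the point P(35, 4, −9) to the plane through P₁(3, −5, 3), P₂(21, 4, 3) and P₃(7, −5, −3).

18/7

P₁P₂ = (18, 9, 0) and P₁P₃ = (4, 0, −6), so a normal is n = P₁P₂ × P₁P₃ = (−54, 108, −36).
Then n·(35, 4, −9) − (−810) = −324.
|n| = √(2916 + 11664 + 1296) = 126, so the distance is |-324|/126 = 18/7.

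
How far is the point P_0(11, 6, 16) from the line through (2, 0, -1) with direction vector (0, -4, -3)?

Direction vector d = (0, -4, -3).
AP = (9, 6, 17); AP·d = -75, |AP|² = 406, |d|² = 25.
distance² = |AP|² − (AP·d)²/|d|² = 406 − 5625/25 = 181, so the distance is √181.

√181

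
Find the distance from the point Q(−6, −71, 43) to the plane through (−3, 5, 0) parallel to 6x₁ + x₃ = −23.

Parallel planes share the normal n = (6, 0, 1); since (−3, 5, 0) lies on the plane, its equation is 6x₁ + x₃ = -18.
Then n·(−6, −71, 43) − (−18) = 25.
|n| = √(36 + 0 + 1) = √37, so the distance is |25|/√37 = 25/√37.

25/√37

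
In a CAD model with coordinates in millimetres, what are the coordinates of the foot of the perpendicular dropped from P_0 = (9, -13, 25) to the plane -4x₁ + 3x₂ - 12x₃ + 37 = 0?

n = (-4, 3, -12), |n|² = 169, and n·P_0 − (-37) = -338.
t = -338/169 = -2, so the foot is P_0 − t·n = (9, -13, 25) − (-2)·(-4, 3, -12) = (1, -7, 1).

(1, -7, 1)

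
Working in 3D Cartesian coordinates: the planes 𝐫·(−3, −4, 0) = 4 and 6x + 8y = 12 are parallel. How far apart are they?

2

Divide the second equation by -2 to match normals: −3x − 4y = -6.
With common normal n = (−3, −4, 0) (|n| = 5), the distance is |4 − (-6)|/|n| = 10/5 = 2.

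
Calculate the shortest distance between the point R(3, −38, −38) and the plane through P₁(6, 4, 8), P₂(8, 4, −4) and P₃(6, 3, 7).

22/√38

P₁P₂ = (2, 0, −12) and P₁P₃ = (0, −1, −1), so a normal is n = P₁P₂ × P₁P₃ = (−12, 2, −2).
Then n·(3, −38, −38) − (−80) = 44.
|n| = √(144 + 4 + 4) = 2√38, so the distance is |44|/(2√38) = 11√38/19.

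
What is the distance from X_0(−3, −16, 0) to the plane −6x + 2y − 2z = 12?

13√11/11

Normal vector n = (−6, 2, −2), and n·(−3, −16, 0) − 12 = −26.
|n| = √(36 + 4 + 4) = 2√11, so the distance is |-26|/(2√11) = 13√11/11.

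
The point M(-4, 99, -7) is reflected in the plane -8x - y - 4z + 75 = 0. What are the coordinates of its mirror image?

n = (-8, -1, -4), |n|² = 81, n·M − (-75) = 36, so t = 36/81 = 4/9.
Foot F = M − (4/9)·n = (-4/9, 895/9, -47/9); the reflection is 2F − M = (28/9, 899/9, -31/9).

(28/9, 899/9, -31/9)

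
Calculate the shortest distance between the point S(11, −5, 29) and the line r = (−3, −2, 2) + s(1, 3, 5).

√374

Direction vector d = (1, 3, 5).
AP = (14, −3, 27), and AP × d = (−96, −43, 45).
|AP × d|² = 13090 and |d|² = 35, so the distance is √(13090/35) = √374.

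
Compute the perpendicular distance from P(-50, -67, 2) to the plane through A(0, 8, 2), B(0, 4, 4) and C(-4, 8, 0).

AB = (0, -4, 2) and AC = (-4, 0, -2), so a normal is n = AB × AC = (8, -8, -16).
n = (8, -8, -16); n·P − (-96) = 200; |n| = 8√6; distance = 200/(8√6) = 25√6/6.

25√6/6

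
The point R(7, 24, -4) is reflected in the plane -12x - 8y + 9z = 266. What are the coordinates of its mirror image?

n = (-12, -8, 9), |n|² = 289, n·R − 266 = -578, so t = -578/289 = -2.
Foot F = R − (-2)·n = (-17, 8, 14); the reflection is 2F − R = (-41, -8, 32).

(-41, -8, 32)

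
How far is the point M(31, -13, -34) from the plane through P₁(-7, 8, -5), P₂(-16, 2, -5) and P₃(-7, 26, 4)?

P₁P₂ = (-9, -6, 0) and P₁P₃ = (0, 18, 9), so a normal is n = P₁P₂ × P₁P₃ = (-54, 81, -162).
Then n·(31, -13, -34) - 1836 = 945.
|n| = √(2916 + 6561 + 26244) = 189, so the distance is |945|/189 = 5.

5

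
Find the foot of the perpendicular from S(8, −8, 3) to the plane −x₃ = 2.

(8, -8, -2)

The perpendicular from S has direction n = (0, 0, −1): r = (8, −8, 3) + λ(0, 0, −1).
Substitute into the plane: n·(S + λn) = 2 gives -3 + 1λ = 2, so λ = 5.
Foot = (8, −8, 3) + 5·(0, 0, −1) = (8, −8, −2).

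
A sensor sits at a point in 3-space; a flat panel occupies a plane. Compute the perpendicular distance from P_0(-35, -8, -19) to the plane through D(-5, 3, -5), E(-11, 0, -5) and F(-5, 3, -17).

8/√5

DE = (-6, -3, 0) and DF = (0, 0, -12), so a normal is n = DE × DF = (36, -72, 0).
Then n·(-35, -8, -19) - (-396) = -288.
|n| = √(1296 + 5184 + 0) = 36√5, so the distance is |-288|/(36√5) = 8/√5.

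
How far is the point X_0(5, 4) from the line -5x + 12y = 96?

73/13

The normal to the line is n = (-5, 12) with |n| = 13.
|n·X_0 − 96| = |23 − 96| = 73, so the distance is 73/13.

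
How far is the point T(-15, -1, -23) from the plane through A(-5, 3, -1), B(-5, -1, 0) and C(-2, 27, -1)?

4/3

AB = (0, -4, 1) and AC = (3, 24, 0), so a normal is n = AB × AC = (-24, 3, 12).
n = (-24, 3, 12); n·P − 117 = -36; |n| = 27; distance = 36/27 = 4/3.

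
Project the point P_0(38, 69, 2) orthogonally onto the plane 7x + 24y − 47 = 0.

(17, -3, 2)

The perpendicular from P_0 has direction n = (7, 24, 0): r = (38, 69, 2) + λ(7, 24, 0).
Substitute into the plane: n·(P_0 + λn) = 47 gives 1922 + 625λ = 47, so λ = -3.
Foot = (38, 69, 2) + (-3)·(7, 24, 0) = (17, −3, 2).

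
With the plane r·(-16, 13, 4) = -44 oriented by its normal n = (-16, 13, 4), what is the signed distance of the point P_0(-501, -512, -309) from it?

n·P_0 − (-44) = 168.
|n| = 21, so the signed distance is 168/21 = 8.

8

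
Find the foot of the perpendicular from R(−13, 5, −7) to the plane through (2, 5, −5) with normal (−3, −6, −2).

The perpendicular from R has direction n = (−3, −6, −2): r = (−13, 5, −7) + μ(−3, −6, −2).
Substitute into the plane: n·(R + μn) = -26 gives 23 + 49μ = -26, so μ = -1.
Foot = (−13, 5, −7) + (-1)·(−3, −6, −2) = (−10, 11, −5).

(-10, 11, -5)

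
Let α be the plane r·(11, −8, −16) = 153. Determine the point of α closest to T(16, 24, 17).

The perpendicular from T has direction n = (11, −8, −16): r = (16, 24, 17) + t(11, −8, −16).
Substitute into the plane: n·(T + tn) = 153 gives -288 + 441t = 153, so t = 1.
Foot = (16, 24, 17) + 1·(11, −8, −16) = (27, 16, 1).

(27, 16, 1)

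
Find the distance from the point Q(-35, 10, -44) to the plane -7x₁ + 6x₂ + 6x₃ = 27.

d = |(-7)·(-35) + 6·10 + 6·(-44) − 27| / √(49 + 36 + 36) = |14| / 11 = 14/11.

14/11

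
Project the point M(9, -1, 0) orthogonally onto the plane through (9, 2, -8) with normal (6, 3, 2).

(57/7, -10/7, -2/7)

The perpendicular from M has direction n = (6, 3, 2): r = (9, -1, 0) + λ(6, 3, 2).
Substitute into the plane: n·(M + λn) = 44 gives 51 + 49λ = 44, so λ = -1/7.
Foot = (9, -1, 0) + (-1/7)·(6, 3, 2) = (57/7, -10/7, -2/7).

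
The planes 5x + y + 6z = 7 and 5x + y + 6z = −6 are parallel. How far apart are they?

13√62/62

Both planes have normal n = (5, 1, 6), |n| = √62. Any point on the first plane is at distance |(-6) − 7|/|n| = 13/√62 = 13√62/62 from the second.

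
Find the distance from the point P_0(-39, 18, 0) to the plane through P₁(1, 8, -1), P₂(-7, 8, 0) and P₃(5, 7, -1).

P₁P₂ = (-8, 0, 1) and P₁P₃ = (4, -1, 0), so a normal is n = P₁P₂ × P₁P₃ = (1, 4, 8).
d = |1·(-39) + 4·18 + 8·0 − 25| / √(1 + 16 + 64) = |8| / 9 = 8/9.

8/9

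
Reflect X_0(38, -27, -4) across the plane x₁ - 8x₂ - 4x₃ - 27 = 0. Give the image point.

(32, 21, 20)

With n = (1, -8, -4), the signed offset is (n·X_0 − 27)/|n|² = 243/81 = 3.
X_0' = X_0 − 2t·n = (38, -27, -4) − 6·(1, -8, -4) = (32, 21, 20).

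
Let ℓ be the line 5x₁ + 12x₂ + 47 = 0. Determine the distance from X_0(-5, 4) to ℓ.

The normal to the line is n = (5, 12) with |n| = 13.
|n·X_0 − (-47)| = |23 − (-47)| = 70, so the distance is 70/13.

70/13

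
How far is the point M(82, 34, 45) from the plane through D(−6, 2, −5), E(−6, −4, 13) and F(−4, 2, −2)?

4

DE = (0, −6, 18) and DF = (2, 0, 3), so a normal is n = DE × DF = (−18, 36, 12).
n = (−18, 36, 12); n·P − 120 = 168; |n| = 42; distance = 168/42 = 4.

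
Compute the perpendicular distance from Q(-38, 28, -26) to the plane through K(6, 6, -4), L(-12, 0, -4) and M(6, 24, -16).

2

KL = (-18, -6, 0) and KM = (0, 18, -12), so a normal is n = KL × KM = (72, -216, -324).
Then n·(-38, 28, -26) - 432 = -792.
|n| = √(5184 + 46656 + 104976) = 396, so the distance is |-792|/396 = 2.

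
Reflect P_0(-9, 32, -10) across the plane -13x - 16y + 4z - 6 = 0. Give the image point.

n = (-13, -16, 4), |n|² = 441, n·P_0 − 6 = -441, so t = -441/441 = -1.
Foot F = P_0 − (-1)·n = (-22, 16, -6); the reflection is 2F − P_0 = (-35, 0, -2).

(-35, 0, -2)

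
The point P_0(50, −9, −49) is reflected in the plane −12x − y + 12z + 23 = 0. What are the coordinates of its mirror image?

n = (−12, −1, 12), |n|² = 289, n·P_0 − (-23) = -1156, so t = -1156/289 = -4.
Foot F = P_0 − (-4)·n = (2, −13, −1); the reflection is 2F − P_0 = (−46, −17, 47).

(-46, -17, 47)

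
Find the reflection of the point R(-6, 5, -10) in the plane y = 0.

With n = (0, 1, 0), the signed offset is (n·R − 0)/|n|² = 5/1 = 5.
R' = R − 2t·n = (-6, 5, -10) − 10·(0, 1, 0) = (-6, -5, -10).

(-6, -5, -10)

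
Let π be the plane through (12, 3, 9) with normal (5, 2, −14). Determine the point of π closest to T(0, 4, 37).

The perpendicular from T has direction n = (5, 2, −14): r = (0, 4, 37) + λ(5, 2, −14).
Substitute into the plane: n·(T + λn) = -60 gives -510 + 225λ = -60, so λ = 2.
Foot = (0, 4, 37) + 2·(5, 2, −14) = (10, 8, 9).

(10, 8, 9)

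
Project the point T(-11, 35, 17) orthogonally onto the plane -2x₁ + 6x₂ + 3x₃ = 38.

(-1, 5, 2)

The perpendicular from T has direction n = (-2, 6, 3): r = (-11, 35, 17) + λ(-2, 6, 3).
Substitute into the plane: n·(T + λn) = 38 gives 283 + 49λ = 38, so λ = -5.
Foot = (-11, 35, 17) + (-5)·(-2, 6, 3) = (-1, 5, 2).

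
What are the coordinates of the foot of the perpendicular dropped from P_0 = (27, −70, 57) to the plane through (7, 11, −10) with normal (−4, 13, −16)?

(7, -5, -23)

n = (−4, 13, −16), |n|² = 441, and n·P_0 − 275 = -2205.
t = -2205/441 = -5, so the foot is P_0 − t·n = (27, −70, 57) − (-5)·(−4, 13, −16) = (7, −5, −23).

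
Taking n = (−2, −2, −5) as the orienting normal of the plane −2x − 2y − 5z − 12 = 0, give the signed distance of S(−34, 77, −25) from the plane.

n·S − 12 = 27.
|n| = √33, so the signed distance is 27/√33.

27/√33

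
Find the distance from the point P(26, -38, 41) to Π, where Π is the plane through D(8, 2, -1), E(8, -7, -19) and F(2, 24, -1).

30/23

DE = (0, -9, -18) and DF = (-6, 22, 0), so a normal is n = DE × DF = (396, 108, -54).
Then n·(26, -38, 41) - 3438 = 540.
|n| = √(156816 + 11664 + 2916) = 414, so the distance is |540|/414 = 30/23.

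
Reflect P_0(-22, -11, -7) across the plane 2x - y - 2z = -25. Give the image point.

(-74/3, -29/3, -13/3)

n = (2, -1, -2), |n|² = 9, n·P_0 − (-25) = 6, so t = 6/9 = 2/3.
Foot F = P_0 − (2/3)·n = (-70/3, -31/3, -17/3); the reflection is 2F − P_0 = (-74/3, -29/3, -13/3).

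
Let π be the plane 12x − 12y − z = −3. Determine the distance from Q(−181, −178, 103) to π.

8

n = (12, −12, −1); n·P − (-3) = -136; |n| = 17; distance = 136/17 = 8.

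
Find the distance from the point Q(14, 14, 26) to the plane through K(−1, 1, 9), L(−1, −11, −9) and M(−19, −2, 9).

KL = (0, −12, −18) and KM = (−18, −3, 0), so a normal is n = KL × KM = (−54, 324, −216).
n = (−54, 324, −216); n·P − (-1566) = -270; |n| = 54√53; distance = 270/(54√53) = 5√53/53.

5/√53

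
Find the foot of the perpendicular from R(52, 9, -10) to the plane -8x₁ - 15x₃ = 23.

(44, 9, -25)

n = (-8, 0, -15), |n|² = 289, and n·R − 23 = -289.
t = -289/289 = -1, so the foot is R − t·n = (52, 9, -10) − (-1)·(-8, 0, -15) = (44, 9, -25).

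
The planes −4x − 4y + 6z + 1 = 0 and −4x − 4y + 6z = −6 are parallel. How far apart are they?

5/(2√17)

With common normal n = (−4, −4, 6) (|n| = 2√17), the distance is |(-1) − (-6)|/|n| = 5/(2√17) = 5√17/34.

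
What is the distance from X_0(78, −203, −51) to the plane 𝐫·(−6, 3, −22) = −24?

3

n = (−6, 3, −22); n·P − (-24) = 69; |n| = 23; distance = 69/23 = 3.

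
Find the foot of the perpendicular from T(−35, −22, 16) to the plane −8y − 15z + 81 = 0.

(-35, -366/17, 287/17)

n = (0, −8, −15), |n|² = 289, and n·T − (-81) = 17.
t = 17/289 = 1/17, so the foot is T − t·n = (−35, −22, 16) − (1/17)·(0, −8, −15) = (−35, −366/17, 287/17).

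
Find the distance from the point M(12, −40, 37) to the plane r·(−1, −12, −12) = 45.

Normal vector n = (−1, −12, −12), and n·(12, −40, 37) − 45 = −21.
|n| = √(1 + 144 + 144) = 17, so the distance is |-21|/17 = 21/17.

21/17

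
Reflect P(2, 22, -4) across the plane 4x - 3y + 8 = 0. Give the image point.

n = (4, -3, 0), |n|² = 25, n·P − (-8) = -50, so t = -50/25 = -2.
Foot F = P − (-2)·n = (10, 16, -4); the reflection is 2F − P = (18, 10, -4).

(18, 10, -4)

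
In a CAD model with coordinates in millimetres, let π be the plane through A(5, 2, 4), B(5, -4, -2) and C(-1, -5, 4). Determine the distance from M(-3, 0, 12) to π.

AB = (0, -6, -6) and AC = (-6, -7, 0), so a normal is n = AB × AC = (-42, 36, -36).
d = |(-42)·(-3) + 36·0 + (-36)·12 − (-282)| / √(1764 + 1296 + 1296) = |-24| / 66 = 4/11.

4/11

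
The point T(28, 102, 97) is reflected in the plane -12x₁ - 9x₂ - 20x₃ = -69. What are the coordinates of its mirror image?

n = (-12, -9, -20), |n|² = 625, n·T − (-69) = -3125, so t = -3125/625 = -5.
Foot F = T − (-5)·n = (-32, 57, -3); the reflection is 2F − T = (-92, 12, -103).

(-92, 12, -103)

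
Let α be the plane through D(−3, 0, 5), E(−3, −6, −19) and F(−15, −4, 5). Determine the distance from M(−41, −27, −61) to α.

DE = (0, −6, −24) and DF = (−12, −4, 0), so a normal is n = DE × DF = (−96, 288, −72).
Then n·(−41, −27, −61) − (−72) = 624.
|n| = √(9216 + 82944 + 5184) = 312, so the distance is |624|/312 = 2.

2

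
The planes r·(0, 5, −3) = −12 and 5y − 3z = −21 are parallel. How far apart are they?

With common normal n = (0, 5, −3) (|n| = √34), the distance is |(-12) − (-21)|/|n| = 9/√34 = 9√34/34.

9√34/34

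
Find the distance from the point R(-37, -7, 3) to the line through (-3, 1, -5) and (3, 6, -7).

2√61

A direction vector is d = (6, 5, -2).
AP = (-34, -8, 8), and AP × d = (-24, -20, -122).
|AP × d|² = 15860 and |d|² = 65, so the distance is √(15860/65) = √244 = 2√61.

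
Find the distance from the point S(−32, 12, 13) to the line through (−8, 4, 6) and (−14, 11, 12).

√205

A direction vector is d = (−6, 7, 6).
AP = (−24, 8, 7); AP·d = 242, |AP|² = 689, |d|² = 121.
distance² = |AP|² − (AP·d)²/|d|² = 689 − 58564/121 = 205, so the distance is √205.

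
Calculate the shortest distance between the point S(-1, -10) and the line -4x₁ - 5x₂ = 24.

30√41/41

d = |(-4)·(-1) + (-5)·(-10) − 24| / √(16 + 25) = |30|/√41 = 30/√41.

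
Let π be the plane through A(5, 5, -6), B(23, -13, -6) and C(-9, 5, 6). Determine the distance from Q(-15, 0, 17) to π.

AB = (18, -18, 0) and AC = (-14, 0, 12), so a normal is n = AB × AC = (-216, -216, -252).
d = |(-216)·(-15) + (-216)·0 + (-252)·17 − (-648)| / √(46656 + 46656 + 63504) = |-396| / 396 = 1.

1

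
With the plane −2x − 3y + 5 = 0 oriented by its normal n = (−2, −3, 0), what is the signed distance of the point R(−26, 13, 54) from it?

n·R − (-5) = 18.
|n| = √13, so the signed distance is 18√13/13.

18√13/13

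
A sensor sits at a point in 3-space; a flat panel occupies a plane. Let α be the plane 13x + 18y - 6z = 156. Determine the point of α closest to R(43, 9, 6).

n = (13, 18, -6), |n|² = 529, and n·R − 156 = 529.
t = 529/529 = 1, so the foot is R − t·n = (43, 9, 6) − 1·(13, 18, -6) = (30, -9, 12).

(30, -9, 12)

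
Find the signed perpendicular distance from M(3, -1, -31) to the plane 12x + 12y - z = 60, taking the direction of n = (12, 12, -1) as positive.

-5/17

n·M − 60 = -5.
|n| = 17, so the signed distance is -5/17.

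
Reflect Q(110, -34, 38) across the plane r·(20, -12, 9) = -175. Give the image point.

(-90, 86, -52)

n = (20, -12, 9), |n|² = 625, n·Q − (-175) = 3125, so t = 3125/625 = 5.
Foot F = Q − 5·n = (10, 26, -7); the reflection is 2F − Q = (-90, 86, -52).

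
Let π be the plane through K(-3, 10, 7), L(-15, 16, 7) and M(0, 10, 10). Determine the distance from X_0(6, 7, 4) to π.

KL = (-12, 6, 0) and KM = (3, 0, 3), so a normal is n = KL × KM = (18, 36, -18).
d = |18·6 + 36·7 + (-18)·4 − 180| / √(324 + 1296 + 324) = |108| / (18√6) = √6.

√6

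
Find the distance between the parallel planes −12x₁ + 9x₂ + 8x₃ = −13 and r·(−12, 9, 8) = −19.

With common normal n = (−12, 9, 8) (|n| = 17), the distance is |(-13) − (-19)|/|n| = 6/17.

6/17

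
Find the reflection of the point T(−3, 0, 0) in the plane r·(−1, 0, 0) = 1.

n = (−1, 0, 0), |n|² = 1, n·T − 1 = 2, so t = 2/1 = 2.
Foot F = T − 2·n = (−1, 0, 0); the reflection is 2F − T = (1, 0, 0).

(1, 0, 0)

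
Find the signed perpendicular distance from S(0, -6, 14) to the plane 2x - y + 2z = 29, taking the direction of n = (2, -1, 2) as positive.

n·S − 29 = 5.
|n| = 3, so the signed distance is 5/3.

5/3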